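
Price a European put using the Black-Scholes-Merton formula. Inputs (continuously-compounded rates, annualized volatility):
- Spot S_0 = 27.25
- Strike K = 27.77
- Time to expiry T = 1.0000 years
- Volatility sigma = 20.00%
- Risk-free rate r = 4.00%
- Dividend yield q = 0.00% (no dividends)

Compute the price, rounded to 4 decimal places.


Answer: Price = 1.8754

Derivation:
d1 = (ln(S/K) + (r - q + 0.5*sigma^2) * T) / (sigma * sqrt(T)) = 0.20548610
d2 = d1 - sigma * sqrt(T) = 0.00548610
exp(-rT) = 0.96078944; exp(-qT) = 1.00000000
P = K * exp(-rT) * N(-d2) - S_0 * exp(-qT) * N(-d1)
N(-d1) = 0.41859618; N(-d2) = 0.49781137
P = 27.7700 * 0.96078944 * 0.49781137 - 27.2500 * 1.00000000 * 0.41859618 = 1.8754


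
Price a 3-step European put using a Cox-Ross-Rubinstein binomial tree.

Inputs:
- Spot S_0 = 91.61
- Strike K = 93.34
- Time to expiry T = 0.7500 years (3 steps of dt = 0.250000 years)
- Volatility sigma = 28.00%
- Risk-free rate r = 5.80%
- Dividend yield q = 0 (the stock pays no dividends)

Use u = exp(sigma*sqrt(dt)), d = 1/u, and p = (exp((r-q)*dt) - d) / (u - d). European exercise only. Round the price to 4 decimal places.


dt = T/N = 0.250000
u = exp(sigma*sqrt(dt)) = 1.150274; d = 1/u = 0.869358
p = (exp((r-q)*dt) - d) / (u - d) = 0.517050
Discount per step: exp(-r*dt) = 0.985605
Stock lattice S(k, i) with i counting down-moves:
  k=0: S(0,0) = 91.6100
  k=1: S(1,0) = 105.3766; S(1,1) = 79.6419
  k=2: S(2,0) = 121.2119; S(2,1) = 91.6100; S(2,2) = 69.2373
  k=3: S(3,0) = 139.4269; S(3,1) = 105.3766; S(3,2) = 79.6419; S(3,3) = 60.1921
Terminal payoffs V(N, i) = max(K - S_T, 0):
  V(3,0) = 0.000000; V(3,1) = 0.000000; V(3,2) = 13.698092; V(3,3) = 33.147941
Backward induction: V(k, i) = exp(-r*dt) * [p * V(k+1, i) + (1-p) * V(k+1, i+1)].
  V(2,0) = exp(-r*dt) * [p*0.000000 + (1-p)*0.000000] = 0.000000
  V(2,1) = exp(-r*dt) * [p*0.000000 + (1-p)*13.698092] = 6.520261
  V(2,2) = exp(-r*dt) * [p*13.698092 + (1-p)*33.147941] = 22.758987
  V(1,0) = exp(-r*dt) * [p*0.000000 + (1-p)*6.520261] = 3.103629
  V(1,1) = exp(-r*dt) * [p*6.520261 + (1-p)*22.758987] = 14.155996
  V(0,0) = exp(-r*dt) * [p*3.103629 + (1-p)*14.155996] = 8.319853

Answer: Price = V(0,0) = 8.3199


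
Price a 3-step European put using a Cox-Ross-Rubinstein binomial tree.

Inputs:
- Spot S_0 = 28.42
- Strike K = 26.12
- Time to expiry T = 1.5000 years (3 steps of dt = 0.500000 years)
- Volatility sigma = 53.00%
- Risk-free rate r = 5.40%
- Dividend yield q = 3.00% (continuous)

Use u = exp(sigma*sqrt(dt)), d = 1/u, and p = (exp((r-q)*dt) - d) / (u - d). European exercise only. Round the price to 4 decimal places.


Answer: Price = V(0,0) = 5.5540

Derivation:
dt = T/N = 0.500000
u = exp(sigma*sqrt(dt)) = 1.454652; d = 1/u = 0.687450
p = (exp((r-q)*dt) - d) / (u - d) = 0.423125
Discount per step: exp(-r*dt) = 0.973361
Stock lattice S(k, i) with i counting down-moves:
  k=0: S(0,0) = 28.4200
  k=1: S(1,0) = 41.3412; S(1,1) = 19.5373
  k=2: S(2,0) = 60.1371; S(2,1) = 28.4200; S(2,2) = 13.4309
  k=3: S(3,0) = 87.4785; S(3,1) = 41.3412; S(3,2) = 19.5373; S(3,3) = 9.2331
Terminal payoffs V(N, i) = max(K - S_T, 0):
  V(3,0) = 0.000000; V(3,1) = 0.000000; V(3,2) = 6.582679; V(3,3) = 16.886914
Backward induction: V(k, i) = exp(-r*dt) * [p * V(k+1, i) + (1-p) * V(k+1, i+1)].
  V(2,0) = exp(-r*dt) * [p*0.000000 + (1-p)*0.000000] = 0.000000
  V(2,1) = exp(-r*dt) * [p*0.000000 + (1-p)*6.582679] = 3.696224
  V(2,2) = exp(-r*dt) * [p*6.582679 + (1-p)*16.886914] = 12.193230
  V(1,0) = exp(-r*dt) * [p*0.000000 + (1-p)*3.696224] = 2.075458
  V(1,1) = exp(-r*dt) * [p*3.696224 + (1-p)*12.193230] = 8.368894
  V(0,0) = exp(-r*dt) * [p*2.075458 + (1-p)*8.368894] = 5.553982


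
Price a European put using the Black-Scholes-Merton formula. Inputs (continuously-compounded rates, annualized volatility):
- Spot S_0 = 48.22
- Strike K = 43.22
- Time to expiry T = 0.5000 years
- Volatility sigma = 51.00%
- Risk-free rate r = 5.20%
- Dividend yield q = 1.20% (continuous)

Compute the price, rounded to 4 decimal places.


d1 = (ln(S/K) + (r - q + 0.5*sigma^2) * T) / (sigma * sqrt(T)) = 0.53932981
d2 = d1 - sigma * sqrt(T) = 0.17870535
exp(-rT) = 0.97433509; exp(-qT) = 0.99401796
P = K * exp(-rT) * N(-d2) - S_0 * exp(-qT) * N(-d1)
N(-d1) = 0.29482965; N(-d2) = 0.42908453
P = 43.2200 * 0.97433509 * 0.42908453 - 48.2200 * 0.99401796 * 0.29482965 = 3.9374

Answer: Price = 3.9374


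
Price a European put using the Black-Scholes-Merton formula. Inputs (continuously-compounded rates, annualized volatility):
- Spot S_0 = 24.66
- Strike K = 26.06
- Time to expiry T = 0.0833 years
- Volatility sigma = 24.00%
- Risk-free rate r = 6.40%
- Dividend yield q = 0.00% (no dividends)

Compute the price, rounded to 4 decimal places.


Answer: Price = 1.5031

Derivation:
d1 = (ln(S/K) + (r - q + 0.5*sigma^2) * T) / (sigma * sqrt(T)) = -0.68557941
d2 = d1 - sigma * sqrt(T) = -0.75484758
exp(-rT) = 0.99468299; exp(-qT) = 1.00000000
P = K * exp(-rT) * N(-d2) - S_0 * exp(-qT) * N(-d1)
N(-d1) = 0.75351081; N(-d2) = 0.77482978
P = 26.0600 * 0.99468299 * 0.77482978 - 24.6600 * 1.00000000 * 0.75351081 = 1.5031


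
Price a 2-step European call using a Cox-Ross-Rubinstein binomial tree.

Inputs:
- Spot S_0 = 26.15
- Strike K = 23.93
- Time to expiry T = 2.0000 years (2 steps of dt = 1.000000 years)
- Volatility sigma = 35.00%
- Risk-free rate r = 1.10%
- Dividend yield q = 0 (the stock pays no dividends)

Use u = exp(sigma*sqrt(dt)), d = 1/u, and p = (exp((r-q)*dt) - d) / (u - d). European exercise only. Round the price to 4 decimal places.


dt = T/N = 1.000000
u = exp(sigma*sqrt(dt)) = 1.419068; d = 1/u = 0.704688
p = (exp((r-q)*dt) - d) / (u - d) = 0.428865
Discount per step: exp(-r*dt) = 0.989060
Stock lattice S(k, i) with i counting down-moves:
  k=0: S(0,0) = 26.1500
  k=1: S(1,0) = 37.1086; S(1,1) = 18.4276
  k=2: S(2,0) = 52.6596; S(2,1) = 26.1500; S(2,2) = 12.9857
Terminal payoffs V(N, i) = max(S_T - K, 0):
  V(2,0) = 28.729633; V(2,1) = 2.220000; V(2,2) = 0.000000
Backward induction: V(k, i) = exp(-r*dt) * [p * V(k+1, i) + (1-p) * V(k+1, i+1)].
  V(1,0) = exp(-r*dt) * [p*28.729633 + (1-p)*2.220000] = 13.440404
  V(1,1) = exp(-r*dt) * [p*2.220000 + (1-p)*0.000000] = 0.941666
  V(0,0) = exp(-r*dt) * [p*13.440404 + (1-p)*0.941666] = 6.233001

Answer: Price = V(0,0) = 6.2330


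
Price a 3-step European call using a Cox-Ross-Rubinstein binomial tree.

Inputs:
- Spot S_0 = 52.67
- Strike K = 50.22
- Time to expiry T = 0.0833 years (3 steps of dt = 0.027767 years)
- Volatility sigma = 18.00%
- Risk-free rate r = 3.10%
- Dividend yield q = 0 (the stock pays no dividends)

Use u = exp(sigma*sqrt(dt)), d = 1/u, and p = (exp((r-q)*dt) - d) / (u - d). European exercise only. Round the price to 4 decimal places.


dt = T/N = 0.027767
u = exp(sigma*sqrt(dt)) = 1.030448; d = 1/u = 0.970451
p = (exp((r-q)*dt) - d) / (u - d) = 0.506855
Discount per step: exp(-r*dt) = 0.999140
Stock lattice S(k, i) with i counting down-moves:
  k=0: S(0,0) = 52.6700
  k=1: S(1,0) = 54.2737; S(1,1) = 51.1137
  k=2: S(2,0) = 55.9263; S(2,1) = 52.6700; S(2,2) = 49.6033
  k=3: S(3,0) = 57.6291; S(3,1) = 54.2737; S(3,2) = 51.1137; S(3,3) = 48.1376
Terminal payoffs V(N, i) = max(S_T - K, 0):
  V(3,0) = 7.409122; V(3,1) = 4.053715; V(3,2) = 0.893673; V(3,3) = 0.000000
Backward induction: V(k, i) = exp(-r*dt) * [p * V(k+1, i) + (1-p) * V(k+1, i+1)].
  V(2,0) = exp(-r*dt) * [p*7.409122 + (1-p)*4.053715] = 5.749469
  V(2,1) = exp(-r*dt) * [p*4.053715 + (1-p)*0.893673] = 2.493209
  V(2,2) = exp(-r*dt) * [p*0.893673 + (1-p)*0.000000] = 0.452573
  V(1,0) = exp(-r*dt) * [p*5.749469 + (1-p)*2.493209] = 4.140096
  V(1,1) = exp(-r*dt) * [p*2.493209 + (1-p)*0.452573] = 1.485600
  V(0,0) = exp(-r*dt) * [p*4.140096 + (1-p)*1.485600] = 2.828609

Answer: Price = V(0,0) = 2.8286


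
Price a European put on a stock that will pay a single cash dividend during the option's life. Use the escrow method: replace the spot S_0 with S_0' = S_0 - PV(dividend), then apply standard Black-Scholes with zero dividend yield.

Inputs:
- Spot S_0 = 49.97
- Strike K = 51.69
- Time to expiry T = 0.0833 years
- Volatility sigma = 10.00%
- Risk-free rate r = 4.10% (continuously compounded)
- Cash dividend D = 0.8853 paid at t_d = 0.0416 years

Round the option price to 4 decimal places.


Answer: Price = 2.4559

Derivation:
PV(D) = D * exp(-r * t_d) = 0.8853 * 0.99829585 = 0.88379132
S_0' = S_0 - PV(D) = 49.9700 - 0.88379132 = 49.08620868
d1 = (ln(S_0'/K) + (r + sigma^2/2)*T) / (sigma*sqrt(T)) = -1.65805759
d2 = d1 - sigma*sqrt(T) = -1.68691933
exp(-rT) = 0.99659053
N(-d1) = 0.95134708; N(-d2) = 0.95419057
P = K * exp(-rT) * N(-d2) - S_0' * N(-d1) = 51.6900 * 0.99659053 * 0.95419057 - 49.08620868 * 0.95134708 = 2.4559


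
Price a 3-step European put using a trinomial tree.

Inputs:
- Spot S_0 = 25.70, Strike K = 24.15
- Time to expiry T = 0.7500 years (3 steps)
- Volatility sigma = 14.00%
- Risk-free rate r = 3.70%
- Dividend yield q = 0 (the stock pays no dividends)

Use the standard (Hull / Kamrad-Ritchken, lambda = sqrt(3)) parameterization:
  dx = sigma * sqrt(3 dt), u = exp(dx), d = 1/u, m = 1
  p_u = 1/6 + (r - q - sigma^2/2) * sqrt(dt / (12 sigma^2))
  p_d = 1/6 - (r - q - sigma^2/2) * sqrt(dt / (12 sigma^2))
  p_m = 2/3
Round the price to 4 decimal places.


Answer: Price = V(0,0) = 0.4292

Derivation:
dt = T/N = 0.250000; dx = sigma*sqrt(3*dt) = 0.121244
u = exp(dx) = 1.128900; d = 1/u = 0.885818
p_u = 0.194709, p_m = 0.666667, p_d = 0.138624
Discount per step: exp(-r*dt) = 0.990793
Stock lattice S(k, j) with j the centered position index:
  k=0: S(0,+0) = 25.7000
  k=1: S(1,-1) = 22.7655; S(1,+0) = 25.7000; S(1,+1) = 29.0127
  k=2: S(2,-2) = 20.1661; S(2,-1) = 22.7655; S(2,+0) = 25.7000; S(2,+1) = 29.0127; S(2,+2) = 32.7525
  k=3: S(3,-3) = 17.8635; S(3,-2) = 20.1661; S(3,-1) = 22.7655; S(3,+0) = 25.7000; S(3,+1) = 29.0127; S(3,+2) = 32.7525; S(3,+3) = 36.9742
Terminal payoffs V(N, j) = max(K - S_T, 0):
  V(3,-3) = 6.286486; V(3,-2) = 3.983882; V(3,-1) = 1.384473; V(3,+0) = 0.000000; V(3,+1) = 0.000000; V(3,+2) = 0.000000; V(3,+3) = 0.000000
Backward induction: V(k, j) = exp(-r*dt) * [p_u * V(k+1, j+1) + p_m * V(k+1, j) + p_d * V(k+1, j-1)]
  V(2,-2) = exp(-r*dt) * [p_u*1.384473 + p_m*3.983882 + p_d*6.286486] = 3.761989
  V(2,-1) = exp(-r*dt) * [p_u*0.000000 + p_m*1.384473 + p_d*3.983882] = 1.461660
  V(2,+0) = exp(-r*dt) * [p_u*0.000000 + p_m*0.000000 + p_d*1.384473] = 0.190154
  V(2,+1) = exp(-r*dt) * [p_u*0.000000 + p_m*0.000000 + p_d*0.000000] = 0.000000
  V(2,+2) = exp(-r*dt) * [p_u*0.000000 + p_m*0.000000 + p_d*0.000000] = 0.000000
  V(1,-1) = exp(-r*dt) * [p_u*0.190154 + p_m*1.461660 + p_d*3.761989] = 1.518852
  V(1,+0) = exp(-r*dt) * [p_u*0.000000 + p_m*0.190154 + p_d*1.461660] = 0.326358
  V(1,+1) = exp(-r*dt) * [p_u*0.000000 + p_m*0.000000 + p_d*0.190154] = 0.026117
  V(0,+0) = exp(-r*dt) * [p_u*0.026117 + p_m*0.326358 + p_d*1.518852] = 0.429218


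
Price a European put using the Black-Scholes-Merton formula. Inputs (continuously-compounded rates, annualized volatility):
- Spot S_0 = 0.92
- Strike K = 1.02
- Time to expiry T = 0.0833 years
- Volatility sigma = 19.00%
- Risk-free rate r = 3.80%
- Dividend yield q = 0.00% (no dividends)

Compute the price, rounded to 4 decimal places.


Answer: Price = 0.0975

Derivation:
d1 = (ln(S/K) + (r - q + 0.5*sigma^2) * T) / (sigma * sqrt(T)) = -1.79650097
d2 = d1 - sigma * sqrt(T) = -1.85133827
exp(-rT) = 0.99683960; exp(-qT) = 1.00000000
P = K * exp(-rT) * N(-d2) - S_0 * exp(-qT) * N(-d1)
N(-d1) = 0.96379256; N(-d2) = 0.96793955
P = 1.0200 * 0.99683960 * 0.96793955 - 0.9200 * 1.00000000 * 0.96379256 = 0.0975


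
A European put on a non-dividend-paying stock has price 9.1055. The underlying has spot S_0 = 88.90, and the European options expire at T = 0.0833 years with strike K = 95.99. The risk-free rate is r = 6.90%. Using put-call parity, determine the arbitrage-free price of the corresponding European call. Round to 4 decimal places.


Answer: Call price = 2.5656

Derivation:
Put-call parity: C - P = S_0 * exp(-qT) - K * exp(-rT).
S_0 * exp(-qT) = 88.9000 * 1.00000000 = 88.90000000
K * exp(-rT) = 95.9900 * 0.99426879 = 95.43986081
C = P + S*exp(-qT) - K*exp(-rT)
C = 9.1055 + 88.90000000 - 95.43986081 = 2.5656


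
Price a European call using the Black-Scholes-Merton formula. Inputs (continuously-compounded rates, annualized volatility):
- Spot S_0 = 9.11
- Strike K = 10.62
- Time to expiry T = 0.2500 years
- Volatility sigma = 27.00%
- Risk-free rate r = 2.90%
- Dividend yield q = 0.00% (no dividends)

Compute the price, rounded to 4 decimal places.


d1 = (ln(S/K) + (r - q + 0.5*sigma^2) * T) / (sigma * sqrt(T)) = -1.01484300
d2 = d1 - sigma * sqrt(T) = -1.14984300
exp(-rT) = 0.99277622; exp(-qT) = 1.00000000
C = S_0 * exp(-qT) * N(d1) - K * exp(-rT) * N(d2)
N(d1) = 0.15509034; N(d2) = 0.12510427
C = 9.1100 * 1.00000000 * 0.15509034 - 10.6200 * 0.99277622 * 0.12510427 = 0.0939

Answer: Price = 0.0939


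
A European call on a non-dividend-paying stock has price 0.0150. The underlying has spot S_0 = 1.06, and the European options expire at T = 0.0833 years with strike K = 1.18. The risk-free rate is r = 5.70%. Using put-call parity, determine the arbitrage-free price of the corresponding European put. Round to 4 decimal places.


Put-call parity: C - P = S_0 * exp(-qT) - K * exp(-rT).
S_0 * exp(-qT) = 1.0600 * 1.00000000 = 1.06000000
K * exp(-rT) = 1.1800 * 0.99526315 = 1.17441052
P = C - S*exp(-qT) + K*exp(-rT)
P = 0.0150 - 1.06000000 + 1.17441052 = 0.1294

Answer: Put price = 0.1294


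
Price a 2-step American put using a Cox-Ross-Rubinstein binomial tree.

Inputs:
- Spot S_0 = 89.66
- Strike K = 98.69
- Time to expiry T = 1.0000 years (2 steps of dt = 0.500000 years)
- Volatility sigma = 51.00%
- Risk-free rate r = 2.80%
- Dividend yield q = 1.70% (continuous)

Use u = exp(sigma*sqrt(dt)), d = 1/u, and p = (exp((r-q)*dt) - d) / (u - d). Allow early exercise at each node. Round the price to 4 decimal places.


dt = T/N = 0.500000
u = exp(sigma*sqrt(dt)) = 1.434225; d = 1/u = 0.697241
p = (exp((r-q)*dt) - d) / (u - d) = 0.418292
Discount per step: exp(-r*dt) = 0.986098
Stock lattice S(k, i) with i counting down-moves:
  k=0: S(0,0) = 89.6600
  k=1: S(1,0) = 128.5926; S(1,1) = 62.5146
  k=2: S(2,0) = 184.4307; S(2,1) = 89.6600; S(2,2) = 43.5877
Terminal payoffs V(N, i) = max(K - S_T, 0):
  V(2,0) = 0.000000; V(2,1) = 9.030000; V(2,2) = 55.102264
Backward induction: V(k, i) = exp(-r*dt) * [p * V(k+1, i) + (1-p) * V(k+1, i+1)]; then take max(V_cont, immediate exercise) for American.
  V(1,0) = exp(-r*dt) * [p*0.000000 + (1-p)*9.030000] = 5.179798; exercise = 0.000000; V(1,0) = max -> 5.179798
  V(1,1) = exp(-r*dt) * [p*9.030000 + (1-p)*55.102264] = 35.332479; exercise = 36.175391; V(1,1) = max -> 36.175391
  V(0,0) = exp(-r*dt) * [p*5.179798 + (1-p)*36.175391] = 22.887509; exercise = 9.030000; V(0,0) = max -> 22.887509

Answer: Price = V(0,0) = 22.8875


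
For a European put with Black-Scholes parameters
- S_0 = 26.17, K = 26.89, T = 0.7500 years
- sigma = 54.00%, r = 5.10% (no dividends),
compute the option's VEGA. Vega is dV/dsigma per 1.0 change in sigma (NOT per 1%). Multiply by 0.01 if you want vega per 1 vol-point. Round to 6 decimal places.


d1 = 0.2575821417; d2 = -0.2100715764
phi(d1) = 0.3859247746; exp(-qT) = 1.0000000000; exp(-rT) = 0.9624722927
Vega = S * exp(-qT) * phi(d1) * sqrt(T) = 26.1700 * 1.0000000000 * 0.3859247746 * 0.8660254038 = 8.746555

Answer: Vega = 8.746555


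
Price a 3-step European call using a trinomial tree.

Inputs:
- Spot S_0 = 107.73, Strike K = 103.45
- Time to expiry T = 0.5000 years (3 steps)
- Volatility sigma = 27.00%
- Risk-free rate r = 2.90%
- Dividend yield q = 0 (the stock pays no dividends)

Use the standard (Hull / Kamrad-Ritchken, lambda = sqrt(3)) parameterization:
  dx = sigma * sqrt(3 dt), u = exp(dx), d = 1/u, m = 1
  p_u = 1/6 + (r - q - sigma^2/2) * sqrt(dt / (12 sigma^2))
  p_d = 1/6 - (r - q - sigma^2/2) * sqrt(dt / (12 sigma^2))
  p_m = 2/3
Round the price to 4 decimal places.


dt = T/N = 0.166667; dx = sigma*sqrt(3*dt) = 0.190919
u = exp(dx) = 1.210361; d = 1/u = 0.826200
p_u = 0.163415, p_m = 0.666667, p_d = 0.169918
Discount per step: exp(-r*dt) = 0.995178
Stock lattice S(k, j) with j the centered position index:
  k=0: S(0,+0) = 107.7300
  k=1: S(1,-1) = 89.0065; S(1,+0) = 107.7300; S(1,+1) = 130.3922
  k=2: S(2,-2) = 73.5371; S(2,-1) = 89.0065; S(2,+0) = 107.7300; S(2,+1) = 130.3922; S(2,+2) = 157.8217
  k=3: S(3,-3) = 60.7564; S(3,-2) = 73.5371; S(3,-1) = 89.0065; S(3,+0) = 107.7300; S(3,+1) = 130.3922; S(3,+2) = 157.8217; S(3,+3) = 191.0212
Terminal payoffs V(N, j) = max(S_T - K, 0):
  V(3,-3) = 0.000000; V(3,-2) = 0.000000; V(3,-1) = 0.000000; V(3,+0) = 4.280000; V(3,+1) = 26.942213; V(3,+2) = 54.371675; V(3,+3) = 87.571233
Backward induction: V(k, j) = exp(-r*dt) * [p_u * V(k+1, j+1) + p_m * V(k+1, j) + p_d * V(k+1, j-1)]
  V(2,-2) = exp(-r*dt) * [p_u*0.000000 + p_m*0.000000 + p_d*0.000000] = 0.000000
  V(2,-1) = exp(-r*dt) * [p_u*4.280000 + p_m*0.000000 + p_d*0.000000] = 0.696043
  V(2,+0) = exp(-r*dt) * [p_u*26.942213 + p_m*4.280000 + p_d*0.000000] = 7.221104
  V(2,+1) = exp(-r*dt) * [p_u*54.371675 + p_m*26.942213 + p_d*4.280000] = 27.440913
  V(2,+2) = exp(-r*dt) * [p_u*87.571233 + p_m*54.371675 + p_d*26.942213] = 54.870355
  V(1,-1) = exp(-r*dt) * [p_u*7.221104 + p_m*0.696043 + p_d*0.000000] = 1.636137
  V(1,+0) = exp(-r*dt) * [p_u*27.440913 + p_m*7.221104 + p_d*0.696043] = 9.371189
  V(1,+1) = exp(-r*dt) * [p_u*54.870355 + p_m*27.440913 + p_d*7.221104] = 28.350214
  V(0,+0) = exp(-r*dt) * [p_u*28.350214 + p_m*9.371189 + p_d*1.636137] = 11.104514

Answer: Price = V(0,0) = 11.1045


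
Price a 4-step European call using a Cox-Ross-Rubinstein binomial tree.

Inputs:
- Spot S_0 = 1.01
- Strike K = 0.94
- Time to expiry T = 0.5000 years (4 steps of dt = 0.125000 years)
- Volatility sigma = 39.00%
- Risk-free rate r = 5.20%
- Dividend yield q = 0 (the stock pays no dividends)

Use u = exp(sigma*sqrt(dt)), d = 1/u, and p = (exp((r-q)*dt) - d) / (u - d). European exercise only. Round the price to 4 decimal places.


Answer: Price = V(0,0) = 0.1620

Derivation:
dt = T/N = 0.125000
u = exp(sigma*sqrt(dt)) = 1.147844; d = 1/u = 0.871198
p = (exp((r-q)*dt) - d) / (u - d) = 0.489155
Discount per step: exp(-r*dt) = 0.993521
Stock lattice S(k, i) with i counting down-moves:
  k=0: S(0,0) = 1.0100
  k=1: S(1,0) = 1.1593; S(1,1) = 0.8799
  k=2: S(2,0) = 1.3307; S(2,1) = 1.0100; S(2,2) = 0.7666
  k=3: S(3,0) = 1.5275; S(3,1) = 1.1593; S(3,2) = 0.8799; S(3,3) = 0.6678
  k=4: S(4,0) = 1.7533; S(4,1) = 1.3307; S(4,2) = 1.0100; S(4,3) = 0.7666; S(4,4) = 0.5818
Terminal payoffs V(N, i) = max(S_T - K, 0):
  V(4,0) = 0.813289; V(4,1) = 0.390722; V(4,2) = 0.070000; V(4,3) = 0.000000; V(4,4) = 0.000000
Backward induction: V(k, i) = exp(-r*dt) * [p * V(k+1, i) + (1-p) * V(k+1, i+1)].
  V(3,0) = exp(-r*dt) * [p*0.813289 + (1-p)*0.390722] = 0.593553
  V(3,1) = exp(-r*dt) * [p*0.390722 + (1-p)*0.070000] = 0.225413
  V(3,2) = exp(-r*dt) * [p*0.070000 + (1-p)*0.000000] = 0.034019
  V(3,3) = exp(-r*dt) * [p*0.000000 + (1-p)*0.000000] = 0.000000
  V(2,0) = exp(-r*dt) * [p*0.593553 + (1-p)*0.225413] = 0.402863
  V(2,1) = exp(-r*dt) * [p*0.225413 + (1-p)*0.034019] = 0.126813
  V(2,2) = exp(-r*dt) * [p*0.034019 + (1-p)*0.000000] = 0.016533
  V(1,0) = exp(-r*dt) * [p*0.402863 + (1-p)*0.126813] = 0.260148
  V(1,1) = exp(-r*dt) * [p*0.126813 + (1-p)*0.016533] = 0.070021
  V(0,0) = exp(-r*dt) * [p*0.260148 + (1-p)*0.070021] = 0.161966


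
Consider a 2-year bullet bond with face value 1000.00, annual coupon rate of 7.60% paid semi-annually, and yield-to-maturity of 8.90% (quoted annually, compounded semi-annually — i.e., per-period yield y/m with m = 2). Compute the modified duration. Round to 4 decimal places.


Coupon per period c = face * coupon_rate / m = 38.000000
Periods per year m = 2; per-period yield y/m = 0.044500
Number of cashflows N = 4
Cashflows (t years, CF_t, discount factor 1/(1+y/m)^(m*t), PV):
  t = 0.5000: CF_t = 38.000000, DF = 0.957396, PV = 36.381044
  t = 1.0000: CF_t = 38.000000, DF = 0.916607, PV = 34.831061
  t = 1.5000: CF_t = 38.000000, DF = 0.877556, PV = 33.347115
  t = 2.0000: CF_t = 1038.000000, DF = 0.840168, PV = 872.094558
Price P = sum_t PV_t = 976.653777
First compute Macaulay numerator sum_t t * PV_t:
  t * PV_t at t = 0.5000: 18.190522
  t * PV_t at t = 1.0000: 34.831061
  t * PV_t at t = 1.5000: 50.020672
  t * PV_t at t = 2.0000: 1744.189115
Macaulay duration D = 1847.231370 / 976.653777 = 1.891388
Modified duration = D / (1 + y/m) = 1.891388 / (1 + 0.044500) = 1.810807

Answer: Modified duration = 1.8108


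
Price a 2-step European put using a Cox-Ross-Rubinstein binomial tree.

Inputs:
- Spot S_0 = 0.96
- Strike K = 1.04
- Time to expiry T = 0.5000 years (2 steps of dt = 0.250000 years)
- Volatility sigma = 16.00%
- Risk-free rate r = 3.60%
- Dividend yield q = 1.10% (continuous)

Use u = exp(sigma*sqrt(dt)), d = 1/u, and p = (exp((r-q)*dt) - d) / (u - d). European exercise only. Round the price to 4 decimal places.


Answer: Price = V(0,0) = 0.0896

Derivation:
dt = T/N = 0.250000
u = exp(sigma*sqrt(dt)) = 1.083287; d = 1/u = 0.923116
p = (exp((r-q)*dt) - d) / (u - d) = 0.519154
Discount per step: exp(-r*dt) = 0.991040
Stock lattice S(k, i) with i counting down-moves:
  k=0: S(0,0) = 0.9600
  k=1: S(1,0) = 1.0400; S(1,1) = 0.8862
  k=2: S(2,0) = 1.1266; S(2,1) = 0.9600; S(2,2) = 0.8181
Terminal payoffs V(N, i) = max(K - S_T, 0):
  V(2,0) = 0.000000; V(2,1) = 0.080000; V(2,2) = 0.221942
Backward induction: V(k, i) = exp(-r*dt) * [p * V(k+1, i) + (1-p) * V(k+1, i+1)].
  V(1,0) = exp(-r*dt) * [p*0.000000 + (1-p)*0.080000] = 0.038123
  V(1,1) = exp(-r*dt) * [p*0.080000 + (1-p)*0.221942] = 0.146924
  V(0,0) = exp(-r*dt) * [p*0.038123 + (1-p)*0.146924] = 0.089629


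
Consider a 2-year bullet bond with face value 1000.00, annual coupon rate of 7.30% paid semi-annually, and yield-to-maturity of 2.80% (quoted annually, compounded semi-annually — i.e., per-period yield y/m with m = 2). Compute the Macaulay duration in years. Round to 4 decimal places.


Coupon per period c = face * coupon_rate / m = 36.500000
Periods per year m = 2; per-period yield y/m = 0.014000
Number of cashflows N = 4
Cashflows (t years, CF_t, discount factor 1/(1+y/m)^(m*t), PV):
  t = 0.5000: CF_t = 36.500000, DF = 0.986193, PV = 35.996055
  t = 1.0000: CF_t = 36.500000, DF = 0.972577, PV = 35.499068
  t = 1.5000: CF_t = 36.500000, DF = 0.959149, PV = 35.008943
  t = 2.0000: CF_t = 1036.500000, DF = 0.945906, PV = 980.432020
Price P = sum_t PV_t = 1086.936087
Macaulay numerator sum_t t * PV_t:
  t * PV_t at t = 0.5000: 17.998028
  t * PV_t at t = 1.0000: 35.499068
  t * PV_t at t = 1.5000: 52.513415
  t * PV_t at t = 2.0000: 1960.864040
Macaulay duration D = (sum_t t * PV_t) / P = 2066.874550 / 1086.936087 = 1.901560

Answer: Macaulay duration = 1.9016 years


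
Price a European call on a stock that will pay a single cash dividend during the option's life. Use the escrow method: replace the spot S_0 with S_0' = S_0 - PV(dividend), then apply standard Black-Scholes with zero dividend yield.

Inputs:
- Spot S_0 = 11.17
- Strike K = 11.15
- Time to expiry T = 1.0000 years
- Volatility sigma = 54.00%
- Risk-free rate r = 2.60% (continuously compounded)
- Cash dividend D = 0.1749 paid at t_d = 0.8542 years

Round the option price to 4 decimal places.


Answer: Price = 2.3948

Derivation:
PV(D) = D * exp(-r * t_d) = 0.1749 * 0.97803561 = 0.17105843
S_0' = S_0 - PV(D) = 11.1700 - 0.17105843 = 10.99894157
d1 = (ln(S_0'/K) + (r + sigma^2/2)*T) / (sigma*sqrt(T)) = 0.29288805
d2 = d1 - sigma*sqrt(T) = -0.24711195
exp(-rT) = 0.97433509
N(d1) = 0.61519614; N(d2) = 0.40241079
C = S_0' * N(d1) - K * exp(-rT) * N(d2) = 10.99894157 * 0.61519614 - 11.1500 * 0.97433509 * 0.40241079 = 2.3948


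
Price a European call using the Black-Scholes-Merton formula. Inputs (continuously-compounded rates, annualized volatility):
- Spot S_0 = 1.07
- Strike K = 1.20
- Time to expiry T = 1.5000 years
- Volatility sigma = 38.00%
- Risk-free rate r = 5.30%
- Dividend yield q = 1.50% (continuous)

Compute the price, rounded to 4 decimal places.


Answer: Price = 0.1687

Derivation:
d1 = (ln(S/K) + (r - q + 0.5*sigma^2) * T) / (sigma * sqrt(T)) = 0.10880266
d2 = d1 - sigma * sqrt(T) = -0.35660039
exp(-rT) = 0.92357802; exp(-qT) = 0.97775124
C = S_0 * exp(-qT) * N(d1) - K * exp(-rT) * N(d2)
N(d1) = 0.54332049; N(d2) = 0.36069549
C = 1.0700 * 0.97775124 * 0.54332049 - 1.2000 * 0.92357802 * 0.36069549 = 0.1687


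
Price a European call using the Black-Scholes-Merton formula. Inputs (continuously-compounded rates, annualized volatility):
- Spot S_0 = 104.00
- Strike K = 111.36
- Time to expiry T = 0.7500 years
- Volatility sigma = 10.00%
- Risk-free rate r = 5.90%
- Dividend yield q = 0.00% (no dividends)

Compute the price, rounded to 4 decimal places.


d1 = (ln(S/K) + (r - q + 0.5*sigma^2) * T) / (sigma * sqrt(T)) = -0.23529676
d2 = d1 - sigma * sqrt(T) = -0.32189930
exp(-rT) = 0.95671475; exp(-qT) = 1.00000000
C = S_0 * exp(-qT) * N(d1) - K * exp(-rT) * N(d2)
N(d1) = 0.40698920; N(d2) = 0.37376449
C = 104.0000 * 1.00000000 * 0.40698920 - 111.3600 * 0.95671475 * 0.37376449 = 2.5061

Answer: Price = 2.5061


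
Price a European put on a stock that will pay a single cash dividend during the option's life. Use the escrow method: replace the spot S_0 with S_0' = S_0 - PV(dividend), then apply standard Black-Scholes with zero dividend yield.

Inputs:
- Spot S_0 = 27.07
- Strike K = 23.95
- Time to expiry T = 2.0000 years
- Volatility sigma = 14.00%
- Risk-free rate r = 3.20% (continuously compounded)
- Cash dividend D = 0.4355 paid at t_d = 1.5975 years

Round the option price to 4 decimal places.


PV(D) = D * exp(-r * t_d) = 0.4355 * 0.95016464 = 0.41379670
S_0' = S_0 - PV(D) = 27.0700 - 0.41379670 = 26.65620330
d1 = (ln(S_0'/K) + (r + sigma^2/2)*T) / (sigma*sqrt(T)) = 0.96294594
d2 = d1 - sigma*sqrt(T) = 0.76495604
exp(-rT) = 0.93800500
N(-d1) = 0.16778733; N(-d2) = 0.22214886
P = K * exp(-rT) * N(-d2) - S_0' * N(-d1) = 23.9500 * 0.93800500 * 0.22214886 - 26.65620330 * 0.16778733 = 0.5180

Answer: Price = 0.5180


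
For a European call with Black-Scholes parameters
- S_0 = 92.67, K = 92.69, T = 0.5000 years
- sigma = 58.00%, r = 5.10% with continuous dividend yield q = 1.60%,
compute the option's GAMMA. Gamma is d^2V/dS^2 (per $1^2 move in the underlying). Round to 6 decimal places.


Answer: Gamma = 0.010100

Derivation:
d1 = 0.2472050274; d2 = -0.1629169057
phi(d1) = 0.3869368816; exp(-qT) = 0.9920319148; exp(-rT) = 0.9748223790
Gamma = exp(-qT) * phi(d1) / (S * sigma * sqrt(T)) = 0.9920319148 * 0.3869368816 / (92.6700 * 0.5800 * 0.7071067812) = 0.010100


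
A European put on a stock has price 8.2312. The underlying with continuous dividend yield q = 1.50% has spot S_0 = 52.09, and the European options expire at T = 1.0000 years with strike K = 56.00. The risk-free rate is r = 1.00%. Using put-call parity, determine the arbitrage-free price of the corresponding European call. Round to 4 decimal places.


Answer: Call price = 4.1029

Derivation:
Put-call parity: C - P = S_0 * exp(-qT) - K * exp(-rT).
S_0 * exp(-qT) = 52.0900 * 0.98511194 = 51.31448093
K * exp(-rT) = 56.0000 * 0.99004983 = 55.44279069
C = P + S*exp(-qT) - K*exp(-rT)
C = 8.2312 + 51.31448093 - 55.44279069 = 4.1029


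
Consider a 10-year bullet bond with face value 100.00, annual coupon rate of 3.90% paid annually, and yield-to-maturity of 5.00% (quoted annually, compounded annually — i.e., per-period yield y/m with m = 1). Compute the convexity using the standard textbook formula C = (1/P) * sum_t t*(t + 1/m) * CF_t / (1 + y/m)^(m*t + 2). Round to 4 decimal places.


Answer: Convexity = 78.6545

Derivation:
Coupon per period c = face * coupon_rate / m = 3.900000
Periods per year m = 1; per-period yield y/m = 0.050000
Number of cashflows N = 10
Cashflows (t years, CF_t, discount factor 1/(1+y/m)^(m*t), PV):
  t = 1.0000: CF_t = 3.900000, DF = 0.952381, PV = 3.714286
  t = 2.0000: CF_t = 3.900000, DF = 0.907029, PV = 3.537415
  t = 3.0000: CF_t = 3.900000, DF = 0.863838, PV = 3.368967
  t = 4.0000: CF_t = 3.900000, DF = 0.822702, PV = 3.208540
  t = 5.0000: CF_t = 3.900000, DF = 0.783526, PV = 3.055752
  t = 6.0000: CF_t = 3.900000, DF = 0.746215, PV = 2.910240
  t = 7.0000: CF_t = 3.900000, DF = 0.710681, PV = 2.771657
  t = 8.0000: CF_t = 3.900000, DF = 0.676839, PV = 2.639674
  t = 9.0000: CF_t = 3.900000, DF = 0.644609, PV = 2.513975
  t = 10.0000: CF_t = 103.900000, DF = 0.613913, PV = 63.785587
Price P = sum_t PV_t = 91.506092
Convexity numerator sum_t t*(t + 1/m) * CF_t / (1+y/m)^(m*t + 2):
  t = 1.0000: term = 6.737933
  t = 2.0000: term = 19.251238
  t = 3.0000: term = 36.669025
  t = 4.0000: term = 58.204801
  t = 5.0000: term = 83.149716
  t = 6.0000: term = 110.866288
  t = 7.0000: term = 140.782587
  t = 8.0000: term = 172.386842
  t = 9.0000: term = 205.222430
  t = 10.0000: term = 6364.094852
Convexity = (1/P) * sum = 7197.365712 / 91.506092 = 78.654498


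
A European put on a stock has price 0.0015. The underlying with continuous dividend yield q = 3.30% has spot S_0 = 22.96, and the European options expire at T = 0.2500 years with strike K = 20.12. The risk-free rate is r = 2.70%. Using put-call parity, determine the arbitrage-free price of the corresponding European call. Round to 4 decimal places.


Put-call parity: C - P = S_0 * exp(-qT) - K * exp(-rT).
S_0 * exp(-qT) = 22.9600 * 0.99178394 = 22.77135921
K * exp(-rT) = 20.1200 * 0.99327273 = 19.98464733
C = P + S*exp(-qT) - K*exp(-rT)
C = 0.0015 + 22.77135921 - 19.98464733 = 2.7882

Answer: Call price = 2.7882


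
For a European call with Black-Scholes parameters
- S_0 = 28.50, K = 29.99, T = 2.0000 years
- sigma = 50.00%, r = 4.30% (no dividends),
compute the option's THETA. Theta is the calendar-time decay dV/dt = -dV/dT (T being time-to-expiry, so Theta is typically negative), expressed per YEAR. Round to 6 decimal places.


Answer: Theta = -2.303404

Derivation:
d1 = 0.4031075675; d2 = -0.3039992137
phi(d1) = 0.3678108790; exp(-qT) = 1.0000000000; exp(-rT) = 0.9175942312
Theta = -S*exp(-qT)*phi(d1)*sigma/(2*sqrt(T)) - r*K*exp(-rT)*N(d2) + q*S*exp(-qT)*N(d1)
N(d1) = 0.6565654531; N(d2) = 0.3805642451; sqrt(T) = 1.4142135624
Term 1 = -28.5000 * 1.0000000000 * 0.3678108790 * 0.5000 / (2 * 1.4142135624) = -1.8530811630
Term 2 = -0.0430 * 29.9900 * 0.9175942312 * 0.3805642451 = -0.4503224296
Term 3 = 0 (no dividend yield, q = 0)
Theta = -1.8530811630 + (-0.4503224296) + (0.0000000000) = -2.303404


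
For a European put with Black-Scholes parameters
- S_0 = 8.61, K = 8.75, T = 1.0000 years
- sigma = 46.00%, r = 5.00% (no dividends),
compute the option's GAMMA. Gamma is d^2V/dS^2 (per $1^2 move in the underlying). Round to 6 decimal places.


Answer: Gamma = 0.096190

Derivation:
d1 = 0.3036317784; d2 = -0.1563682216
phi(d1) = 0.3809699945; exp(-qT) = 1.0000000000; exp(-rT) = 0.9512294245
Gamma = exp(-qT) * phi(d1) / (S * sigma * sqrt(T)) = 1.0000000000 * 0.3809699945 / (8.6100 * 0.4600 * 1.0000000000) = 0.096190


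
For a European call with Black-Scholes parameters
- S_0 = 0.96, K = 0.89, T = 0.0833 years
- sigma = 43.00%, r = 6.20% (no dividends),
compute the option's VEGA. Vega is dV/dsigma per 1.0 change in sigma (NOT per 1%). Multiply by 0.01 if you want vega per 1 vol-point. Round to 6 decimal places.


d1 = 0.7137276067; d2 = 0.5896221273
phi(d1) = 0.3092386156; exp(-qT) = 1.0000000000; exp(-rT) = 0.9948487136
Vega = S * exp(-qT) * phi(d1) * sqrt(T) = 0.9600 * 1.0000000000 * 0.3092386156 * 0.2886173938 = 0.085682

Answer: Vega = 0.085682


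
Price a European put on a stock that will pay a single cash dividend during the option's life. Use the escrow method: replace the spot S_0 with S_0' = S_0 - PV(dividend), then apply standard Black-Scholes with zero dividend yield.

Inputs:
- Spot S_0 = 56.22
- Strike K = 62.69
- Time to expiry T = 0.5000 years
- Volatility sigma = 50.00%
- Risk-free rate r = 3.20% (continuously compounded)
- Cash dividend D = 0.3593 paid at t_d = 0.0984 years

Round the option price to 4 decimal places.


PV(D) = D * exp(-r * t_d) = 0.3593 * 0.99685615 = 0.35817042
S_0' = S_0 - PV(D) = 56.2200 - 0.35817042 = 55.86182958
d1 = (ln(S_0'/K) + (r + sigma^2/2)*T) / (sigma*sqrt(T)) = -0.10414448
d2 = d1 - sigma*sqrt(T) = -0.45769787
exp(-rT) = 0.98412732
N(-d1) = 0.54147265; N(-d2) = 0.67641524
P = K * exp(-rT) * N(-d2) - S_0' * N(-d1) = 62.6900 * 0.98412732 * 0.67641524 - 55.86182958 * 0.54147265 = 11.4837

Answer: Price = 11.4837


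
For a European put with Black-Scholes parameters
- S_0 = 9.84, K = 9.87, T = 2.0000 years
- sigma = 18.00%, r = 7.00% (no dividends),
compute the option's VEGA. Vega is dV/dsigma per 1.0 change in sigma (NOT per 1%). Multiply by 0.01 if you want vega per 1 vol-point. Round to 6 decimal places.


d1 = 0.6652926409; d2 = 0.4107341996
phi(d1) = 0.3197404576; exp(-qT) = 1.0000000000; exp(-rT) = 0.8693582354
Vega = S * exp(-qT) * phi(d1) * sqrt(T) = 9.8400 * 1.0000000000 * 0.3197404576 * 1.4142135624 = 4.449464

Answer: Vega = 4.449464


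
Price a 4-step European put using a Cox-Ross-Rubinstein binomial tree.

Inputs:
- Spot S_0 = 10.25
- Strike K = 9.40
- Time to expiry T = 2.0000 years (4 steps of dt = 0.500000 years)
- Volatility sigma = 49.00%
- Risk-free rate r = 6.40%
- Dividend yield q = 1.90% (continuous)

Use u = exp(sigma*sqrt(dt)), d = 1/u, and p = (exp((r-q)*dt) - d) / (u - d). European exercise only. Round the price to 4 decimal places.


dt = T/N = 0.500000
u = exp(sigma*sqrt(dt)) = 1.414084; d = 1/u = 0.707171
p = (exp((r-q)*dt) - d) / (u - d) = 0.446425
Discount per step: exp(-r*dt) = 0.968507
Stock lattice S(k, i) with i counting down-moves:
  k=0: S(0,0) = 10.2500
  k=1: S(1,0) = 14.4944; S(1,1) = 7.2485
  k=2: S(2,0) = 20.4963; S(2,1) = 10.2500; S(2,2) = 5.1259
  k=3: S(3,0) = 28.9834; S(3,1) = 14.4944; S(3,2) = 7.2485; S(3,3) = 3.6249
  k=4: S(4,0) = 40.9850; S(4,1) = 20.4963; S(4,2) = 10.2500; S(4,3) = 5.1259; S(4,4) = 2.5634
Terminal payoffs V(N, i) = max(K - S_T, 0):
  V(4,0) = 0.000000; V(4,1) = 0.000000; V(4,2) = 0.000000; V(4,3) = 4.274064; V(4,4) = 6.836564
Backward induction: V(k, i) = exp(-r*dt) * [p * V(k+1, i) + (1-p) * V(k+1, i+1)].
  V(3,0) = exp(-r*dt) * [p*0.000000 + (1-p)*0.000000] = 0.000000
  V(3,1) = exp(-r*dt) * [p*0.000000 + (1-p)*0.000000] = 0.000000
  V(3,2) = exp(-r*dt) * [p*0.000000 + (1-p)*4.274064] = 2.291501
  V(3,3) = exp(-r*dt) * [p*4.274064 + (1-p)*6.836564] = 5.513321
  V(2,0) = exp(-r*dt) * [p*0.000000 + (1-p)*0.000000] = 0.000000
  V(2,1) = exp(-r*dt) * [p*0.000000 + (1-p)*2.291501] = 1.228568
  V(2,2) = exp(-r*dt) * [p*2.291501 + (1-p)*5.513321] = 3.946684
  V(1,0) = exp(-r*dt) * [p*0.000000 + (1-p)*1.228568] = 0.658686
  V(1,1) = exp(-r*dt) * [p*1.228568 + (1-p)*3.946684] = 2.647170
  V(0,0) = exp(-r*dt) * [p*0.658686 + (1-p)*2.647170] = 1.704049

Answer: Price = V(0,0) = 1.7040


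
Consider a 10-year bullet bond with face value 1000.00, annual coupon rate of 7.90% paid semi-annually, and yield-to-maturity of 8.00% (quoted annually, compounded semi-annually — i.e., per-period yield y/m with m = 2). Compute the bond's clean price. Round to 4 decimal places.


Answer: Price = 993.2048

Derivation:
Coupon per period c = face * coupon_rate / m = 39.500000
Periods per year m = 2; per-period yield y/m = 0.040000
Number of cashflows N = 20
Cashflows (t years, CF_t, discount factor 1/(1+y/m)^(m*t), PV):
  t = 0.5000: CF_t = 39.500000, DF = 0.961538, PV = 37.980769
  t = 1.0000: CF_t = 39.500000, DF = 0.924556, PV = 36.519970
  t = 1.5000: CF_t = 39.500000, DF = 0.888996, PV = 35.115356
  t = 2.0000: CF_t = 39.500000, DF = 0.854804, PV = 33.764766
  t = 2.5000: CF_t = 39.500000, DF = 0.821927, PV = 32.466121
  t = 3.0000: CF_t = 39.500000, DF = 0.790315, PV = 31.217424
  t = 3.5000: CF_t = 39.500000, DF = 0.759918, PV = 30.016754
  t = 4.0000: CF_t = 39.500000, DF = 0.730690, PV = 28.862263
  t = 4.5000: CF_t = 39.500000, DF = 0.702587, PV = 27.752176
  t = 5.0000: CF_t = 39.500000, DF = 0.675564, PV = 26.684785
  t = 5.5000: CF_t = 39.500000, DF = 0.649581, PV = 25.658447
  t = 6.0000: CF_t = 39.500000, DF = 0.624597, PV = 24.671583
  t = 6.5000: CF_t = 39.500000, DF = 0.600574, PV = 23.722676
  t = 7.0000: CF_t = 39.500000, DF = 0.577475, PV = 22.810266
  t = 7.5000: CF_t = 39.500000, DF = 0.555265, PV = 21.932948
  t = 8.0000: CF_t = 39.500000, DF = 0.533908, PV = 21.089373
  t = 8.5000: CF_t = 39.500000, DF = 0.513373, PV = 20.278243
  t = 9.0000: CF_t = 39.500000, DF = 0.493628, PV = 19.498311
  t = 9.5000: CF_t = 39.500000, DF = 0.474642, PV = 18.748376
  t = 10.0000: CF_t = 1039.500000, DF = 0.456387, PV = 474.414231
Price P = sum_t PV_t = 993.204837


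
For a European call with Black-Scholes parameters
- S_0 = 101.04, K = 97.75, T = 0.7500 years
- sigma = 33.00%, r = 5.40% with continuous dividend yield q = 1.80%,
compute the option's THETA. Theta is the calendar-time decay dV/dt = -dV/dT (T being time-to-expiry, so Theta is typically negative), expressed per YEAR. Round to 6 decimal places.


d1 = 0.3532011275; d2 = 0.0674127442
phi(d1) = 0.3748182447; exp(-qT) = 0.9865907163; exp(-rT) = 0.9603091645
Theta = -S*exp(-qT)*phi(d1)*sigma/(2*sqrt(T)) - r*K*exp(-rT)*N(d2) + q*S*exp(-qT)*N(d1)
N(d1) = 0.6380311686; N(d2) = 0.5268734381; sqrt(T) = 0.8660254038
Term 1 = -101.0400 * 0.9865907163 * 0.3748182447 * 0.3300 / (2 * 0.8660254038) = -7.1187607467
Term 2 = -0.0540 * 97.7500 * 0.9603091645 * 0.5268734381 = -2.6707172031
Term 3 = 0.0180 * 101.0400 * 0.9865907163 * 0.6380311686 = 1.1448399135
Theta = -7.1187607467 + (-2.6707172031) + (1.1448399135) = -8.644638

Answer: Theta = -8.644638


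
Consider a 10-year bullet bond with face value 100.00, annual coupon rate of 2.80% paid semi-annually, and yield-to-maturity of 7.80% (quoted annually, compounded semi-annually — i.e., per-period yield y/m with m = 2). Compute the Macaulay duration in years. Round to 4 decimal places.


Answer: Macaulay duration = 8.4286 years

Derivation:
Coupon per period c = face * coupon_rate / m = 1.400000
Periods per year m = 2; per-period yield y/m = 0.039000
Number of cashflows N = 20
Cashflows (t years, CF_t, discount factor 1/(1+y/m)^(m*t), PV):
  t = 0.5000: CF_t = 1.400000, DF = 0.962464, PV = 1.347449
  t = 1.0000: CF_t = 1.400000, DF = 0.926337, PV = 1.296871
  t = 1.5000: CF_t = 1.400000, DF = 0.891566, PV = 1.248192
  t = 2.0000: CF_t = 1.400000, DF = 0.858100, PV = 1.201340
  t = 2.5000: CF_t = 1.400000, DF = 0.825890, PV = 1.156246
  t = 3.0000: CF_t = 1.400000, DF = 0.794889, PV = 1.112845
  t = 3.5000: CF_t = 1.400000, DF = 0.765052, PV = 1.071073
  t = 4.0000: CF_t = 1.400000, DF = 0.736335, PV = 1.030869
  t = 4.5000: CF_t = 1.400000, DF = 0.708696, PV = 0.992175
  t = 5.0000: CF_t = 1.400000, DF = 0.682094, PV = 0.954932
  t = 5.5000: CF_t = 1.400000, DF = 0.656491, PV = 0.919088
  t = 6.0000: CF_t = 1.400000, DF = 0.631849, PV = 0.884589
  t = 6.5000: CF_t = 1.400000, DF = 0.608132, PV = 0.851385
  t = 7.0000: CF_t = 1.400000, DF = 0.585305, PV = 0.819427
  t = 7.5000: CF_t = 1.400000, DF = 0.563335, PV = 0.788669
  t = 8.0000: CF_t = 1.400000, DF = 0.542190, PV = 0.759066
  t = 8.5000: CF_t = 1.400000, DF = 0.521838, PV = 0.730573
  t = 9.0000: CF_t = 1.400000, DF = 0.502250, PV = 0.703150
  t = 9.5000: CF_t = 1.400000, DF = 0.483398, PV = 0.676757
  t = 10.0000: CF_t = 101.400000, DF = 0.465253, PV = 47.176640
Price P = sum_t PV_t = 65.721337
Macaulay numerator sum_t t * PV_t:
  t * PV_t at t = 0.5000: 0.673725
  t * PV_t at t = 1.0000: 1.296871
  t * PV_t at t = 1.5000: 1.872288
  t * PV_t at t = 2.0000: 2.402679
  t * PV_t at t = 2.5000: 2.890615
  t * PV_t at t = 3.0000: 3.338536
  t * PV_t at t = 3.5000: 3.748757
  t * PV_t at t = 4.0000: 4.123478
  t * PV_t at t = 4.5000: 4.464786
  t * PV_t at t = 5.0000: 4.774661
  t * PV_t at t = 5.5000: 5.054983
  t * PV_t at t = 6.0000: 5.307533
  t * PV_t at t = 6.5000: 5.534002
  t * PV_t at t = 7.0000: 5.735990
  t * PV_t at t = 7.5000: 5.915018
  t * PV_t at t = 8.0000: 6.072524
  t * PV_t at t = 8.5000: 6.209872
  t * PV_t at t = 9.0000: 6.328353
  t * PV_t at t = 9.5000: 6.429190
  t * PV_t at t = 10.0000: 471.766397
Macaulay duration D = (sum_t t * PV_t) / P = 553.940258 / 65.721337 = 8.428621


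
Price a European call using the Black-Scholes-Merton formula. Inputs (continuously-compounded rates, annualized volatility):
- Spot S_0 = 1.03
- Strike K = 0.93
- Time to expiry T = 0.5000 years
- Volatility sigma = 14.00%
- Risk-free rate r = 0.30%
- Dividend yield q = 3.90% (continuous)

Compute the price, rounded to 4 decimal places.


d1 = (ln(S/K) + (r - q + 0.5*sigma^2) * T) / (sigma * sqrt(T)) = 0.89933371
d2 = d1 - sigma * sqrt(T) = 0.80033876
exp(-rT) = 0.99850112; exp(-qT) = 0.98068890
C = S_0 * exp(-qT) * N(d1) - K * exp(-rT) * N(d2)
N(d1) = 0.81576253; N(d2) = 0.78824272
C = 1.0300 * 0.98068890 * 0.81576253 - 0.9300 * 0.99850112 * 0.78824272 = 0.0920

Answer: Price = 0.0920
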